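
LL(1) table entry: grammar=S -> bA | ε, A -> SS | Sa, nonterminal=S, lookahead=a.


For [S, a]: ε is nullable and 'a' ∈ FOLLOW(S)
Entry: S -> ε


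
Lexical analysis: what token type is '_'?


Pattern: letter/underscore followed by alphanumerics, not a keyword
Type: IDENTIFIER


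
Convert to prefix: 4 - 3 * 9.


'*' binds tighter: tree is (- 4 (* 3 9))
Prefix: - 4 * 3 9


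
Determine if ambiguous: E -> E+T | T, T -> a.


precedence layered via separate nonterminal T: deterministic
Unambiguous


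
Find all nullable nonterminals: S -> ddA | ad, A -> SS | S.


A nonterminal is nullable iff some alternative derives ε (directly, or every symbol in it is nullable)
Nullable: {}


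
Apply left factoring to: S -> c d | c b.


Common prefix: 'c'
Factored: S -> c S', S' -> d | b


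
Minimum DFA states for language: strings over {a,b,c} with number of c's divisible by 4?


Track (count of c) mod 4: states 0..3, accept at 0
Minimal DFA: 4 states


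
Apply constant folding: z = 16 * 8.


16 * 8 = 128 at compile time
Optimized: z = 128


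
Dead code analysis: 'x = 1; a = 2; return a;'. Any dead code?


x is assigned but never read
Dead: 'x = 1'


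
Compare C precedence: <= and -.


'-' is additive (level 9); '<=' is relational (level 7)
Higher level binds tighter
'-' has higher precedence than '<='


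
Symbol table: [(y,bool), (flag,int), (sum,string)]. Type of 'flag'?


Lookup 'flag' → type int


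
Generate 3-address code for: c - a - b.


Break into single-operator statements:
t1 = c - a
t2 = t1 - b


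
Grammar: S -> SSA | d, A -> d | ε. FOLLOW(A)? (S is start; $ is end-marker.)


$ ∈ FOLLOW(S). For each A -> αBβ: add FIRST(β)\{ε} to FOLLOW(B); if β nullable, add FOLLOW(A).
FOLLOW(A) = {$, d}


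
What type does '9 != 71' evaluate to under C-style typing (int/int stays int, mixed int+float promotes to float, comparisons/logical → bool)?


Operand types: int != int
Rule: comparison yields bool
Result type: bool


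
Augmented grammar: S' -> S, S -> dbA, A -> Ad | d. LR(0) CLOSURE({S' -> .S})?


Start: S' -> .S
For each item with dot before a nonterminal B, add B -> .γ for every B-production
Closure: [S' -> .S, S -> .dbA]


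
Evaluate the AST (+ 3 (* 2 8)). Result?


Evaluate inner: (* 2 8) = 16
Evaluate root: (+ 3 16) = 19
Result: 19


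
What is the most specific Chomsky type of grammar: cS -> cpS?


LHS has context (more than one symbol) and |LHS| ≤ |RHS|
Classification: Type 1 (Context-Sensitive)


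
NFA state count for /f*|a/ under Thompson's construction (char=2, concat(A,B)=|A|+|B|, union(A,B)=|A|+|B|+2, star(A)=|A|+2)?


Syntax tree has 2 char leaf(s), 1 union(s), 1 star(s)
chars contribute 2×2 = 4; each union adds +2; each star adds +2
Total: 4 + 2 + 2 = 8 states


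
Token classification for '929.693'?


Pattern: digits with a decimal point
Type: FLOAT_LITERAL


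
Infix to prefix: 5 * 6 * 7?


left-to-right (same/higher precedence on left): tree is (* (* 5 6) 7)
Prefix: * * 5 6 7


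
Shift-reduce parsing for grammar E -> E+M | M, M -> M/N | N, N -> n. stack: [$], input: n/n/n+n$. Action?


no handle on stack; shift 'n'
Action: shift


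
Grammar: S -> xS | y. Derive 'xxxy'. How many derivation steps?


Derivation: S => xS => xxS => xxxS => xxxy
Steps: 4


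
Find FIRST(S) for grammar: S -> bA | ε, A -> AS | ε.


Per alternative of S: FIRST(bA) = {b}; FIRST(ε) = {ε}
FIRST(S) = {b, ε}


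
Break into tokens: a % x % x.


Scan left to right, longest-match per lexeme
Tokens: ID(a), OP(%), ID(x), OP(%), ID(x)


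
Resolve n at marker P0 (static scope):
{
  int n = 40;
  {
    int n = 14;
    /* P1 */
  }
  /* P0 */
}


n declared in the same block as P0
n = 40


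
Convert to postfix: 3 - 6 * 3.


* has higher precedence, evaluate 6*3 first
Postfix: 3 6 3 * -


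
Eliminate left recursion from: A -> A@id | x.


Left-recursive alternatives: A@id; non-recursive: x
Introduce A': A -> xA', A' -> @idA' | ε


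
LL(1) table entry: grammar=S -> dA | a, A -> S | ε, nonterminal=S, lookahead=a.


For [S, a]: 'a' ∈ FIRST(a)
Entry: S -> a


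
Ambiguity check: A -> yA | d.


right-linear, alternatives start with distinct terminals 'y' vs 'd': unique leftmost derivation
Unambiguous


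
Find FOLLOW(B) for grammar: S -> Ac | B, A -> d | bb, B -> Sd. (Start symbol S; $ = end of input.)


$ ∈ FOLLOW(S). For each A -> αBβ: add FIRST(β)\{ε} to FOLLOW(B); if β nullable, add FOLLOW(A).
FOLLOW(B) = {$, d}


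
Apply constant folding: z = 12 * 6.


12 * 6 = 72 at compile time
Optimized: z = 72


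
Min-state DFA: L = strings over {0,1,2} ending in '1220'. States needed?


Track the longest suffix of input matching a prefix of '1220': 5 classes (prefixes of length 0..4)
Minimal DFA: 5 states


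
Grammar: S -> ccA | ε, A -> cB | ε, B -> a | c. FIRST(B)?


Per alternative of B: FIRST(a) = {a}; FIRST(c) = {c}
FIRST(B) = {a, c}


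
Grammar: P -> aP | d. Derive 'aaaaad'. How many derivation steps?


Derivation: P => aP => aaP => aaaP => aaaaP => aaaaaP => aaaaad
Steps: 6


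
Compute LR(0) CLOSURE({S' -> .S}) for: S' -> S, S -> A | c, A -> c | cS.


Start: S' -> .S
For each item with dot before a nonterminal B, add B -> .γ for every B-production
Closure: [S' -> .S, S -> .A, S -> .c, A -> .c, A -> .cS]


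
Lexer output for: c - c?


Scan left to right, longest-match per lexeme
Tokens: ID(c), OP(-), ID(c)


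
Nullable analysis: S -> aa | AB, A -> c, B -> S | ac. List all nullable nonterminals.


A nonterminal is nullable iff some alternative derives ε (directly, or every symbol in it is nullable)
Nullable: {}


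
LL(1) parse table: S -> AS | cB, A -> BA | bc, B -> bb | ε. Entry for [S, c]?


For [S, c]: 'c' ∈ FIRST(cB)
Entry: S -> cB


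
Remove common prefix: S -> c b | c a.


Common prefix: 'c'
Factored: S -> c S', S' -> b | a


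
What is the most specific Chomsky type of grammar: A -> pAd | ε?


Single nonterminal LHS, but p^n d^n is not regular
Classification: Type 2 (Context-Free)


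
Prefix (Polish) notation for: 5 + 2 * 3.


'*' binds tighter: tree is (+ 5 (* 2 3))
Prefix: + 5 * 2 3


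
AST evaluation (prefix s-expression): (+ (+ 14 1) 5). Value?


Evaluate inner: (+ 14 1) = 15
Evaluate root: (+ 15 5) = 20
Result: 20


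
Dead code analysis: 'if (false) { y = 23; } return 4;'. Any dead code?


condition is constant false, so the whole block is unreachable
Dead: 'if (false) { y = 23; }'


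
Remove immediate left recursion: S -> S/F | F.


Left-recursive alternatives: S/F; non-recursive: F
Introduce S': S -> FS', S' -> /FS' | ε


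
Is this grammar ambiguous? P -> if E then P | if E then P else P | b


dangling else: 'if E then if E then b else b' parses two ways
Ambiguous


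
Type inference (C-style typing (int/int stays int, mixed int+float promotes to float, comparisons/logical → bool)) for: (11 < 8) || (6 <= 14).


Operand types: bool || bool
Rule: logical operators take bool operands and yield bool
Result type: bool


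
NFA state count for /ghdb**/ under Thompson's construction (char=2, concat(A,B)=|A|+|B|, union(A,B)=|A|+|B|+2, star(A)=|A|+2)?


Syntax tree has 4 char leaf(s), 0 union(s), 2 star(s)
chars contribute 4×2 = 8; each union adds +2; each star adds +2
Total: 8 + 0 + 4 = 12 states


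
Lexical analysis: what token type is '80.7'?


Pattern: digits with a decimal point
Type: FLOAT_LITERAL


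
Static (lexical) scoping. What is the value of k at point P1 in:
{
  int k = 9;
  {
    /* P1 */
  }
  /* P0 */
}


P1's block does not declare k; resolves to the enclosing declaration at depth 0
k = 9


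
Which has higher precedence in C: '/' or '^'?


'/' is multiplicative (level 10); '^' is bitwise XOR (level 4)
Higher level binds tighter
'/' has higher precedence than '^'


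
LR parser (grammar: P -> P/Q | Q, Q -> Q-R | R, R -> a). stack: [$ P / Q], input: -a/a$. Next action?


'-' can extend Q; shift to build Q -> Q-R
Action: shift


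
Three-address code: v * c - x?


Break into single-operator statements:
t1 = v * c
t2 = t1 - x


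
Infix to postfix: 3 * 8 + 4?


Left to right (same or higher precedence on left)
Postfix: 3 8 * 4 +


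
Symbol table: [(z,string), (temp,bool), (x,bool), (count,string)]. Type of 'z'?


Lookup 'z' → type string


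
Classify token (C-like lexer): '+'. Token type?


Pattern: operator symbol
Type: OPERATOR


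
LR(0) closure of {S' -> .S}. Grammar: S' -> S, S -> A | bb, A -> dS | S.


Start: S' -> .S
For each item with dot before a nonterminal B, add B -> .γ for every B-production
Closure: [S' -> .S, S -> .A, S -> .bb, A -> .dS, A -> .S]


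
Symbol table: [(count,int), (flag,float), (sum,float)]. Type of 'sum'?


Lookup 'sum' → type float


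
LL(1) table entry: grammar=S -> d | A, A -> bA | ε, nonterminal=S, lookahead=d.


For [S, d]: 'd' ∈ FIRST(d)
Entry: S -> d


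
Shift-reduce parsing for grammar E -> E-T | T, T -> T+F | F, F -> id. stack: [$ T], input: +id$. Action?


shift '+' to continue T -> T+F
Action: shift


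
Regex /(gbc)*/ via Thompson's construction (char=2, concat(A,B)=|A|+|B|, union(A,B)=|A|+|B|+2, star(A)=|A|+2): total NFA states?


Syntax tree has 3 char leaf(s), 0 union(s), 1 star(s)
chars contribute 3×2 = 6; each union adds +2; each star adds +2
Total: 6 + 0 + 2 = 8 states


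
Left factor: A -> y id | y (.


Common prefix: 'y'
Factored: A -> y A', A' -> id | (


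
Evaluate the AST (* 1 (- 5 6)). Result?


Evaluate inner: (- 5 6) = -1
Evaluate root: (* 1 -1) = -1
Result: -1


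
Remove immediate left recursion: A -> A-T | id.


Left-recursive alternatives: A-T; non-recursive: id
Introduce A': A -> idA', A' -> -TA' | ε


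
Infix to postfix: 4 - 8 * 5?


* has higher precedence, evaluate 8*5 first
Postfix: 4 8 5 * -


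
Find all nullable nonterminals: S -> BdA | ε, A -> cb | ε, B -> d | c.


A nonterminal is nullable iff some alternative derives ε (directly, or every symbol in it is nullable)
Nullable: {A, S}


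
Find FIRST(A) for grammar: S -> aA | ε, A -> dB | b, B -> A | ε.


Per alternative of A: FIRST(dB) = {d}; FIRST(b) = {b}
FIRST(A) = {b, d}


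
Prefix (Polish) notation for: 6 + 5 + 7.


left-to-right (same/higher precedence on left): tree is (+ (+ 6 5) 7)
Prefix: + + 6 5 7


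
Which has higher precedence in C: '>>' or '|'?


'>>' is shift (level 8); '|' is bitwise OR (level 3)
Higher level binds tighter
'>>' has higher precedence than '|'


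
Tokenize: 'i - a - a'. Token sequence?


Scan left to right, longest-match per lexeme
Tokens: ID(i), OP(-), ID(a), OP(-), ID(a)


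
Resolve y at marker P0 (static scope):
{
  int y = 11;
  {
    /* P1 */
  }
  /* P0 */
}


y declared in the same block as P0
y = 11


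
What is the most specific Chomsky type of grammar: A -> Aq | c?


Left-linear: every RHS is a terminal or one nonterminal followed by a terminal
Classification: Type 3 (Regular)


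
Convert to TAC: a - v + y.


Break into single-operator statements:
t1 = a - v
t2 = t1 + y


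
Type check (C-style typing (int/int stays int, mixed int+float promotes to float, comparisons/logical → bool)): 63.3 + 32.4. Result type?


Operand types: float + float
Rule: mixed int/float promotes to float; int/int stays int
Result type: float


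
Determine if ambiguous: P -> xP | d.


right-linear, alternatives start with distinct terminals 'x' vs 'd': unique leftmost derivation
Unambiguous


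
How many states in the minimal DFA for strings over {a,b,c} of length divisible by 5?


Track length mod 5: states 0..4, accept at 0
Minimal DFA: 5 states


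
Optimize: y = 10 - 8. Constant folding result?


10 - 8 = 2 at compile time
Optimized: y = 2


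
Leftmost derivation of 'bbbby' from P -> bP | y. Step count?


Derivation: P => bP => bbP => bbbP => bbbbP => bbbby
Steps: 5


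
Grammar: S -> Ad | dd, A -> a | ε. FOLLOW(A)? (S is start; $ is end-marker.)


$ ∈ FOLLOW(S). For each A -> αBβ: add FIRST(β)\{ε} to FOLLOW(B); if β nullable, add FOLLOW(A).
FOLLOW(A) = {d}


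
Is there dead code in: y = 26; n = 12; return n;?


y is assigned but never read
Dead: 'y = 26'


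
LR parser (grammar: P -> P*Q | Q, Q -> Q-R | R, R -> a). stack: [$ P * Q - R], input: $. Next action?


handle 'Q-R' on top
Action: reduce (Q -> Q-R)


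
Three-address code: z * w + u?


Break into single-operator statements:
t1 = z * w
t2 = t1 + u


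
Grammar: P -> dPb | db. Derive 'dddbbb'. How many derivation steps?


Derivation: P => dPb => ddPbb => dddbbb
Steps: 3


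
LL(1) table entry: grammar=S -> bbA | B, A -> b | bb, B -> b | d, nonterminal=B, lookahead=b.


For [B, b]: 'b' ∈ FIRST(b)
Entry: B -> b


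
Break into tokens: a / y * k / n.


Scan left to right, longest-match per lexeme
Tokens: ID(a), OP(/), ID(y), OP(*), ID(k), OP(/), ID(n)


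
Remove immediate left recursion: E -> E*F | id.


Left-recursive alternatives: E*F; non-recursive: id
Introduce E': E -> idE', E' -> *FE' | ε


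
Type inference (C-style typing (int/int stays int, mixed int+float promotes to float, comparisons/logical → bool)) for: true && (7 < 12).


Operand types: bool && bool
Rule: logical operators take bool operands and yield bool
Result type: bool


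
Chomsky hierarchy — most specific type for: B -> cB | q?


Right-linear: every RHS is a terminal or a terminal followed by one nonterminal
Classification: Type 3 (Regular)


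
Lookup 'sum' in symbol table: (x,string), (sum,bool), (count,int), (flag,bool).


Lookup 'sum' → type bool


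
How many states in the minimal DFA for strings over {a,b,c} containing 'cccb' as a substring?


KMP-style automaton: 4 progress states + 1 absorbing accept = 5
Minimal DFA: 5 states


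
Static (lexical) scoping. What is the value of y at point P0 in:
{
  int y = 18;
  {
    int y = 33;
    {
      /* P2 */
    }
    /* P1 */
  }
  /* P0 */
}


y declared in the same block as P0
y = 18


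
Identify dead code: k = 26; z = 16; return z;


k is assigned but never read
Dead: 'k = 26'


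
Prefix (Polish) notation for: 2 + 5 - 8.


left-to-right (same/higher precedence on left): tree is (- (+ 2 5) 8)
Prefix: - + 2 5 8


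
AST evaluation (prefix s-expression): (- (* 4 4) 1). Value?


Evaluate inner: (* 4 4) = 16
Evaluate root: (- 16 1) = 15
Result: 15


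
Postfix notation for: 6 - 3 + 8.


Left to right (same or higher precedence on left)
Postfix: 6 3 - 8 +


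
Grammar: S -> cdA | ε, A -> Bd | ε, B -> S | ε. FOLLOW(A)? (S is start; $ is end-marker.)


$ ∈ FOLLOW(S). For each A -> αBβ: add FIRST(β)\{ε} to FOLLOW(B); if β nullable, add FOLLOW(A).
FOLLOW(A) = {$, d}


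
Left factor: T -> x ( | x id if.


Common prefix: 'x'
Factored: T -> x T', T' -> ( | id if


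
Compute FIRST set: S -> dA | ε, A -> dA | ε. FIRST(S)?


Per alternative of S: FIRST(dA) = {d}; FIRST(ε) = {ε}
FIRST(S) = {d, ε}


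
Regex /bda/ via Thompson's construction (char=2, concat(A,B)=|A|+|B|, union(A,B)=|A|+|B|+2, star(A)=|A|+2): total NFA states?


Syntax tree has 3 char leaf(s), 0 union(s), 0 star(s)
chars contribute 3×2 = 6; each union adds +2; each star adds +2
Total: 6 + 0 + 0 = 6 states


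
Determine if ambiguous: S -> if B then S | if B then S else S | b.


dangling else: 'if B then if B then b else b' parses two ways
Ambiguous


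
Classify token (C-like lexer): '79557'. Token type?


Pattern: digits only
Type: INTEGER_LITERAL


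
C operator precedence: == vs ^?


'==' is equality (level 6); '^' is bitwise XOR (level 4)
Higher level binds tighter
'==' has higher precedence than '^'


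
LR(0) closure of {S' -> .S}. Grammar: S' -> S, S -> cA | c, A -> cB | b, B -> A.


Start: S' -> .S
For each item with dot before a nonterminal B, add B -> .γ for every B-production
Closure: [S' -> .S, S -> .cA, S -> .c]


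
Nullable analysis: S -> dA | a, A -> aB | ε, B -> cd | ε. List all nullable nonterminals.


A nonterminal is nullable iff some alternative derives ε (directly, or every symbol in it is nullable)
Nullable: {A, B}


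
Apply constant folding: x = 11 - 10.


11 - 10 = 1 at compile time
Optimized: x = 1


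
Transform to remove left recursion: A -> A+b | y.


Left-recursive alternatives: A+b; non-recursive: y
Introduce A': A -> yA', A' -> +bA' | ε


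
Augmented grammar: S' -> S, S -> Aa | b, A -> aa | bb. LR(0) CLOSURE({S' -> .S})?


Start: S' -> .S
For each item with dot before a nonterminal B, add B -> .γ for every B-production
Closure: [S' -> .S, S -> .Aa, S -> .b, A -> .aa, A -> .bb]


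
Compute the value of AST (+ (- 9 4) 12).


Evaluate inner: (- 9 4) = 5
Evaluate root: (+ 5 12) = 17
Result: 17


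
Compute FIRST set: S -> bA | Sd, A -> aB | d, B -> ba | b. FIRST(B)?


Per alternative of B: FIRST(ba) = {b}; FIRST(b) = {b}
FIRST(B) = {b}


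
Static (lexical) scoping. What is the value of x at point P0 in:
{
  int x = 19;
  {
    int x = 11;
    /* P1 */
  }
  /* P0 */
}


x declared in the same block as P0
x = 19


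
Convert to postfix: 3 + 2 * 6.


* has higher precedence, evaluate 2*6 first
Postfix: 3 2 6 * +


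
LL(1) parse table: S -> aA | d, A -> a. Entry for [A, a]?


For [A, a]: 'a' ∈ FIRST(a)
Entry: A -> a


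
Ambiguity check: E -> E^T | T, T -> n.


precedence layered via separate nonterminal T: deterministic
Unambiguous


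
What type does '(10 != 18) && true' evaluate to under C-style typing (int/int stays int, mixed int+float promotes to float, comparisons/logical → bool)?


Operand types: bool && bool
Rule: logical operators take bool operands and yield bool
Result type: bool


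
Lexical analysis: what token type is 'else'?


Pattern: reserved word
Type: KEYWORD


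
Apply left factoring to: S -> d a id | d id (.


Common prefix: 'd'
Factored: S -> d S', S' -> a id | id (


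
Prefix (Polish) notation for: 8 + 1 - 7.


left-to-right (same/higher precedence on left): tree is (- (+ 8 1) 7)
Prefix: - + 8 1 7


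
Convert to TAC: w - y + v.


Break into single-operator statements:
t1 = w - y
t2 = t1 + v


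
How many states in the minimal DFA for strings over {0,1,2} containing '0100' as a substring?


KMP-style automaton: 4 progress states + 1 absorbing accept = 5
Minimal DFA: 5 states


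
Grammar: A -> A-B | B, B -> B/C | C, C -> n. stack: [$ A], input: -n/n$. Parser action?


shift '-' to continue A -> A-B
Action: shift


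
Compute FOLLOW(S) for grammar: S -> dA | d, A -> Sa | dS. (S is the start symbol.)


$ ∈ FOLLOW(S). For each A -> αBβ: add FIRST(β)\{ε} to FOLLOW(B); if β nullable, add FOLLOW(A).
FOLLOW(S) = {$, a}


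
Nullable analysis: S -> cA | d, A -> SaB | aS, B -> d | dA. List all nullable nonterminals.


A nonterminal is nullable iff some alternative derives ε (directly, or every symbol in it is nullable)
Nullable: {}


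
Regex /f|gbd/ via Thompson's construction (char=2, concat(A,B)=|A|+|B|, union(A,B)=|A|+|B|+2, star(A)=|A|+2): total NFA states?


Syntax tree has 4 char leaf(s), 1 union(s), 0 star(s)
chars contribute 4×2 = 8; each union adds +2; each star adds +2
Total: 8 + 2 + 0 = 10 states


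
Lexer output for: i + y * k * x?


Scan left to right, longest-match per lexeme
Tokens: ID(i), OP(+), ID(y), OP(*), ID(k), OP(*), ID(x)


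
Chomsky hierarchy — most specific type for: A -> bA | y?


Right-linear: every RHS is a terminal or a terminal followed by one nonterminal
Classification: Type 3 (Regular)


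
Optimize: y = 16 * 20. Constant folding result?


16 * 20 = 320 at compile time
Optimized: y = 320


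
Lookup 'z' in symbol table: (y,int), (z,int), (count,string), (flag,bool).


Lookup 'z' → type int


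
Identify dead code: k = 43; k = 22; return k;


first assignment to k is overwritten before any read
Dead: 'k = 43'


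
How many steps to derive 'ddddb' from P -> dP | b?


Derivation: P => dP => ddP => dddP => ddddP => ddddb
Steps: 5


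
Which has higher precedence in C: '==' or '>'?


'>' is relational (level 7); '==' is equality (level 6)
Higher level binds tighter
'>' has higher precedence than '=='


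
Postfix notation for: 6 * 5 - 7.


Left to right (same or higher precedence on left)
Postfix: 6 5 * 7 -


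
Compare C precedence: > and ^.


'>' is relational (level 7); '^' is bitwise XOR (level 4)
Higher level binds tighter
'>' has higher precedence than '^'


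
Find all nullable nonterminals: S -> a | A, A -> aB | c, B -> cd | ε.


A nonterminal is nullable iff some alternative derives ε (directly, or every symbol in it is nullable)
Nullable: {B}


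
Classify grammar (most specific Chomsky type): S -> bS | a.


Right-linear: every RHS is a terminal or a terminal followed by one nonterminal
Classification: Type 3 (Regular)


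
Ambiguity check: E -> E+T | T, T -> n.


precedence layered via separate nonterminal T: deterministic
Unambiguous


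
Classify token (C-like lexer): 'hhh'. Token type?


Pattern: letter/underscore followed by alphanumerics, not a keyword
Type: IDENTIFIER


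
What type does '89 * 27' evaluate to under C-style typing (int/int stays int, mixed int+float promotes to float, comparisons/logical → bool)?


Operand types: int * int
Rule: mixed int/float promotes to float; int/int stays int
Result type: int


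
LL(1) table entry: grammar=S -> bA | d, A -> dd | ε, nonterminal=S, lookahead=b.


For [S, b]: 'b' ∈ FIRST(bA)
Entry: S -> bA


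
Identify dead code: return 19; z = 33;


statement follows a return and is unreachable
Dead: 'z = 33'


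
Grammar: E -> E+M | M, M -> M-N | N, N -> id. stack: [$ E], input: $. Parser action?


start symbol E on stack, input exhausted
Action: accept


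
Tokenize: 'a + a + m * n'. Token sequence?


Scan left to right, longest-match per lexeme
Tokens: ID(a), OP(+), ID(a), OP(+), ID(m), OP(*), ID(n)


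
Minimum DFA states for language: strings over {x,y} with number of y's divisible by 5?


Track (count of y) mod 5: states 0..4, accept at 0
Minimal DFA: 5 states


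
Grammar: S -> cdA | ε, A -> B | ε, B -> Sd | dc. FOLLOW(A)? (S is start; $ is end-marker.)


$ ∈ FOLLOW(S). For each A -> αBβ: add FIRST(β)\{ε} to FOLLOW(B); if β nullable, add FOLLOW(A).
FOLLOW(A) = {$, d}


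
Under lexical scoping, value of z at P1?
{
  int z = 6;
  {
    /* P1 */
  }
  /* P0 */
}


P1's block does not declare z; resolves to the enclosing declaration at depth 0
z = 6


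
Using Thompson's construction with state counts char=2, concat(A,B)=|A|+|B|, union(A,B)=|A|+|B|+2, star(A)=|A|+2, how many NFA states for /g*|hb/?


Syntax tree has 3 char leaf(s), 1 union(s), 1 star(s)
chars contribute 3×2 = 6; each union adds +2; each star adds +2
Total: 6 + 2 + 2 = 10 states


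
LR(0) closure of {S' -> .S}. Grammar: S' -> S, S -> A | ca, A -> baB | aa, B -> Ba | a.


Start: S' -> .S
For each item with dot before a nonterminal B, add B -> .γ for every B-production
Closure: [S' -> .S, S -> .A, S -> .ca, A -> .baB, A -> .aa]


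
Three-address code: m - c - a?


Break into single-operator statements:
t1 = m - c
t2 = t1 - a


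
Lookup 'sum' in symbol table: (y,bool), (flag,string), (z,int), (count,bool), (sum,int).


Lookup 'sum' → type int


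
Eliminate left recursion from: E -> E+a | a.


Left-recursive alternatives: E+a; non-recursive: a
Introduce E': E -> aE', E' -> +aE' | ε


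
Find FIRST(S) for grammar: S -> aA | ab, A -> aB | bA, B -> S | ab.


Per alternative of S: FIRST(aA) = {a}; FIRST(ab) = {a}
FIRST(S) = {a}


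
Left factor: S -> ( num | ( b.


Common prefix: '('
Factored: S -> ( S', S' -> num | b


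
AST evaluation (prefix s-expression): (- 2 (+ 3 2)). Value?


Evaluate inner: (+ 3 2) = 5
Evaluate root: (- 2 5) = -3
Result: -3


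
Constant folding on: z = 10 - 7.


10 - 7 = 3 at compile time
Optimized: z = 3


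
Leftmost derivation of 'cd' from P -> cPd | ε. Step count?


Derivation: P => cPd => cd
Steps: 2


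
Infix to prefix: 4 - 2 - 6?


left-to-right (same/higher precedence on left): tree is (- (- 4 2) 6)
Prefix: - - 4 2 6


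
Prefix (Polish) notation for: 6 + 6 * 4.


'*' binds tighter: tree is (+ 6 (* 6 4))
Prefix: + 6 * 6 4


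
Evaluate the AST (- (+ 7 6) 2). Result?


Evaluate inner: (+ 7 6) = 13
Evaluate root: (- 13 2) = 11
Result: 11


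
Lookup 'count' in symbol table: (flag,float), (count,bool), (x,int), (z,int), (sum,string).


Lookup 'count' → type bool


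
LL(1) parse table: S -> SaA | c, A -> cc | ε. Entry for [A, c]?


For [A, c]: 'c' ∈ FIRST(cc)
Entry: A -> cc


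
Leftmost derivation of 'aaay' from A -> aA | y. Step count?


Derivation: A => aA => aaA => aaaA => aaay
Steps: 4


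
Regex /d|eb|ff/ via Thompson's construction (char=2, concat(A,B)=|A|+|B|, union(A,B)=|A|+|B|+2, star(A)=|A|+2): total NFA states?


Syntax tree has 5 char leaf(s), 2 union(s), 0 star(s)
chars contribute 5×2 = 10; each union adds +2; each star adds +2
Total: 10 + 4 + 0 = 14 states


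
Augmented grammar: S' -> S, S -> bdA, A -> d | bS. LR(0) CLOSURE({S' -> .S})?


Start: S' -> .S
For each item with dot before a nonterminal B, add B -> .γ for every B-production
Closure: [S' -> .S, S -> .bdA]


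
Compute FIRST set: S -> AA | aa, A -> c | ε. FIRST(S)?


Per alternative of S: FIRST(AA) = {c, ε}; FIRST(aa) = {a}
FIRST(S) = {a, c, ε}


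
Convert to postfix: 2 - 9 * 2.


* has higher precedence, evaluate 9*2 first
Postfix: 2 9 2 * -


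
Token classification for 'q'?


Pattern: letter/underscore followed by alphanumerics, not a keyword
Type: IDENTIFIER


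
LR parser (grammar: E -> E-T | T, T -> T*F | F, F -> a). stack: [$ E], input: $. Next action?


start symbol E on stack, input exhausted
Action: accept


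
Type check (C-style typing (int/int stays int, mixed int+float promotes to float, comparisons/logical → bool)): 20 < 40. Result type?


Operand types: int < int
Rule: comparison yields bool
Result type: bool


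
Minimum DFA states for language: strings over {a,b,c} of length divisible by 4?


Track length mod 4: states 0..3, accept at 0
Minimal DFA: 4 states


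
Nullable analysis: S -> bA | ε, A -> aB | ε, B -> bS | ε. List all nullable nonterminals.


A nonterminal is nullable iff some alternative derives ε (directly, or every symbol in it is nullable)
Nullable: {A, B, S}


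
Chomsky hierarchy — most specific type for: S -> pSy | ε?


Single nonterminal LHS, but p^n y^n is not regular
Classification: Type 2 (Context-Free)


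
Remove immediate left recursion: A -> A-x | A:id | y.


Left-recursive alternatives: A-x, A:id; non-recursive: y
Introduce A': A -> yA', A' -> -xA' | :idA' | ε


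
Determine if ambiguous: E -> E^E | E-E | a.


'a^a-a' has two parse trees (no precedence encoded between ^ and -)
Ambiguous


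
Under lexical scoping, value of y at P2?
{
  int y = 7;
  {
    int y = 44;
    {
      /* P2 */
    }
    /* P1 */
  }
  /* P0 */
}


P2's block does not declare y; resolves to the enclosing declaration at depth 1
y = 44


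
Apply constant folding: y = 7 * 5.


7 * 5 = 35 at compile time
Optimized: y = 35


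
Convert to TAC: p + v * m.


Break into single-operator statements:
t1 = v * m
t2 = p + t1


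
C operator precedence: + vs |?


'+' is additive (level 9); '|' is bitwise OR (level 3)
Higher level binds tighter
'+' has higher precedence than '|'


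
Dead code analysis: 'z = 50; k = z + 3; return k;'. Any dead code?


z is read by k's definition; k is returned
No dead code


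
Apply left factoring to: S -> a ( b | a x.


Common prefix: 'a'
Factored: S -> a S', S' -> ( b | x


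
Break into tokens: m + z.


Scan left to right, longest-match per lexeme
Tokens: ID(m), OP(+), ID(z)


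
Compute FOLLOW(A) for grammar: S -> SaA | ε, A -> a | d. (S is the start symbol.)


$ ∈ FOLLOW(S). For each A -> αBβ: add FIRST(β)\{ε} to FOLLOW(B); if β nullable, add FOLLOW(A).
FOLLOW(A) = {$, a}


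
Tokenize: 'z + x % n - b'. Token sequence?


Scan left to right, longest-match per lexeme
Tokens: ID(z), OP(+), ID(x), OP(%), ID(n), OP(-), ID(b)


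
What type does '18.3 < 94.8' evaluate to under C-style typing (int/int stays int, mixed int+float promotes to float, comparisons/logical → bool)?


Operand types: float < float
Rule: comparison yields bool
Result type: bool


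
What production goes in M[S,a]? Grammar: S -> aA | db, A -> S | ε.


For [S, a]: 'a' ∈ FIRST(aA)
Entry: S -> aA


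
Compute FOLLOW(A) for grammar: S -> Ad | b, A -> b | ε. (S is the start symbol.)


$ ∈ FOLLOW(S). For each A -> αBβ: add FIRST(β)\{ε} to FOLLOW(B); if β nullable, add FOLLOW(A).
FOLLOW(A) = {d}


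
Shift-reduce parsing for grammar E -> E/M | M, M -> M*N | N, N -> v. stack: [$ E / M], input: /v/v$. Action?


handle 'E/M' on top; lookahead ∈ FOLLOW(E) = {/, $}
Action: reduce (E -> E/M)


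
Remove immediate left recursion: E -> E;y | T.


Left-recursive alternatives: E;y; non-recursive: T
Introduce E': E -> TE', E' -> ;yE' | ε


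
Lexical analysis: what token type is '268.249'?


Pattern: digits with a decimal point
Type: FLOAT_LITERAL


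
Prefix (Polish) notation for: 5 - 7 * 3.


'*' binds tighter: tree is (- 5 (* 7 3))
Prefix: - 5 * 7 3


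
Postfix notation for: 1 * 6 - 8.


Left to right (same or higher precedence on left)
Postfix: 1 6 * 8 -


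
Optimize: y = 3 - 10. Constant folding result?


3 - 10 = -7 at compile time
Optimized: y = -7


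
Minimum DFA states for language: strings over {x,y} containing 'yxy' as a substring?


KMP-style automaton: 3 progress states + 1 absorbing accept = 4
Minimal DFA: 4 states


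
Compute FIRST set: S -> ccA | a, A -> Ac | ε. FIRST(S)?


Per alternative of S: FIRST(ccA) = {c}; FIRST(a) = {a}
FIRST(S) = {a, c}


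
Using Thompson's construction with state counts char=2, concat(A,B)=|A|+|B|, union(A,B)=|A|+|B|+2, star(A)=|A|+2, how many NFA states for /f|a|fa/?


Syntax tree has 4 char leaf(s), 2 union(s), 0 star(s)
chars contribute 4×2 = 8; each union adds +2; each star adds +2
Total: 8 + 4 + 0 = 12 states


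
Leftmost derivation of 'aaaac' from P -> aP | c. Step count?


Derivation: P => aP => aaP => aaaP => aaaaP => aaaac
Steps: 5


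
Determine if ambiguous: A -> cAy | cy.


balanced c^n…y^n: each string has a unique parse
Unambiguous


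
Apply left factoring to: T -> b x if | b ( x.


Common prefix: 'b'
Factored: T -> b T', T' -> x if | ( x


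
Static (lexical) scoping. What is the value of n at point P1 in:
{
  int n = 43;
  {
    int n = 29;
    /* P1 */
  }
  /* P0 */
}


n declared in the same block as P1
n = 29


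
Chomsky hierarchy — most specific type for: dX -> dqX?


LHS has context (more than one symbol) and |LHS| ≤ |RHS|
Classification: Type 1 (Context-Sensitive)


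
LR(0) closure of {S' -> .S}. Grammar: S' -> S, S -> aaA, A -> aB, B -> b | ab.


Start: S' -> .S
For each item with dot before a nonterminal B, add B -> .γ for every B-production
Closure: [S' -> .S, S -> .aaA]


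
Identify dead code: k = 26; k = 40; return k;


first assignment to k is overwritten before any read
Dead: 'k = 26'


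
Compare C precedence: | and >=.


'>=' is relational (level 7); '|' is bitwise OR (level 3)
Higher level binds tighter
'>=' has higher precedence than '|'


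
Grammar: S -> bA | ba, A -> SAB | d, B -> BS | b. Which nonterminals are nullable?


A nonterminal is nullable iff some alternative derives ε (directly, or every symbol in it is nullable)
Nullable: {}


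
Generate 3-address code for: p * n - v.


Break into single-operator statements:
t1 = p * n
t2 = t1 - v


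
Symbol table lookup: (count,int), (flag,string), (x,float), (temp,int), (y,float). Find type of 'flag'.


Lookup 'flag' → type string


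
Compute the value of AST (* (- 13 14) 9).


Evaluate inner: (- 13 14) = -1
Evaluate root: (* -1 9) = -9
Result: -9


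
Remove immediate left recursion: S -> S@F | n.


Left-recursive alternatives: S@F; non-recursive: n
Introduce S': S -> nS', S' -> @FS' | ε


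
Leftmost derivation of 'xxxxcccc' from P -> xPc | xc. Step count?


Derivation: P => xPc => xxPcc => xxxPccc => xxxxcccc
Steps: 4


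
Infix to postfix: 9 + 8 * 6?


* has higher precedence, evaluate 8*6 first
Postfix: 9 8 6 * +


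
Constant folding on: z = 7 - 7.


7 - 7 = 0 at compile time
Optimized: z = 0


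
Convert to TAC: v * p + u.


Break into single-operator statements:
t1 = v * p
t2 = t1 + u


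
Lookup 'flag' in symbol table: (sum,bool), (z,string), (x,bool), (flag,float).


Lookup 'flag' → type float


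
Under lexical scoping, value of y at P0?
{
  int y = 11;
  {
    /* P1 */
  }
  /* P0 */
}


y declared in the same block as P0
y = 11


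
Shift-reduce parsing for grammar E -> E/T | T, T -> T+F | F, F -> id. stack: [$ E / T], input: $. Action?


handle 'E/T' on top; lookahead ∈ FOLLOW(E) = {/, $}
Action: reduce (E -> E/T)


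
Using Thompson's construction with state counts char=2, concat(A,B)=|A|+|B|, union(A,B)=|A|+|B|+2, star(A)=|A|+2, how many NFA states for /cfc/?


Syntax tree has 3 char leaf(s), 0 union(s), 0 star(s)
chars contribute 3×2 = 6; each union adds +2; each star adds +2
Total: 6 + 0 + 0 = 6 states


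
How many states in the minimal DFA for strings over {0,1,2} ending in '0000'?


Track the longest suffix of input matching a prefix of '0000': 5 classes (prefixes of length 0..4)
Minimal DFA: 5 states


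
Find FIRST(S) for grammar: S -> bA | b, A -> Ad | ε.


Per alternative of S: FIRST(bA) = {b}; FIRST(b) = {b}
FIRST(S) = {b}


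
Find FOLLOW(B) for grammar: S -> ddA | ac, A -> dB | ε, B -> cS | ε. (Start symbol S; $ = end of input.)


$ ∈ FOLLOW(S). For each A -> αBβ: add FIRST(β)\{ε} to FOLLOW(B); if β nullable, add FOLLOW(A).
FOLLOW(B) = {$}


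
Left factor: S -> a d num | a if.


Common prefix: 'a'
Factored: S -> a S', S' -> d num | if


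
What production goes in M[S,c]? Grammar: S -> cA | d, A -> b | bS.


For [S, c]: 'c' ∈ FIRST(cA)
Entry: S -> cA


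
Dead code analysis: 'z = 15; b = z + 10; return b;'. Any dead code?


z is read by b's definition; b is returned
No dead code


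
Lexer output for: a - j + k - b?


Scan left to right, longest-match per lexeme
Tokens: ID(a), OP(-), ID(j), OP(+), ID(k), OP(-), ID(b)


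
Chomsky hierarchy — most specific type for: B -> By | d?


Left-linear: every RHS is a terminal or one nonterminal followed by a terminal
Classification: Type 3 (Regular)


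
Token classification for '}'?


Pattern: delimiter/punctuation
Type: PUNCTUATION


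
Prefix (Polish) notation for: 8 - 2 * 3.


'*' binds tighter: tree is (- 8 (* 2 3))
Prefix: - 8 * 2 3


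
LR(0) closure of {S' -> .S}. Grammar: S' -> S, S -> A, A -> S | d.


Start: S' -> .S
For each item with dot before a nonterminal B, add B -> .γ for every B-production
Closure: [S' -> .S, S -> .A, A -> .S, A -> .d]


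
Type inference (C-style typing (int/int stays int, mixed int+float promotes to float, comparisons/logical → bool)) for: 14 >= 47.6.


Operand types: int >= float
Rule: comparison yields bool
Result type: bool


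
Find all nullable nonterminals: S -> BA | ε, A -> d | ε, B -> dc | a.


A nonterminal is nullable iff some alternative derives ε (directly, or every symbol in it is nullable)
Nullable: {A, S}


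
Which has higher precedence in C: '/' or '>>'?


'/' is multiplicative (level 10); '>>' is shift (level 8)
Higher level binds tighter
'/' has higher precedence than '>>'


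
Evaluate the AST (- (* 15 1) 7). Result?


Evaluate inner: (* 15 1) = 15
Evaluate root: (- 15 7) = 8
Result: 8


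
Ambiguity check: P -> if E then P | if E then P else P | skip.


dangling else: 'if E then if E then skip else skip' parses two ways
Ambiguous


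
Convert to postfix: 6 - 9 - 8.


Left to right (same or higher precedence on left)
Postfix: 6 9 - 8 -


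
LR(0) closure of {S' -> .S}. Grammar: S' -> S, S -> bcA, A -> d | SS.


Start: S' -> .S
For each item with dot before a nonterminal B, add B -> .γ for every B-production
Closure: [S' -> .S, S -> .bcA]


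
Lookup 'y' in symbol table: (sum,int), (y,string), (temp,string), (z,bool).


Lookup 'y' → type string


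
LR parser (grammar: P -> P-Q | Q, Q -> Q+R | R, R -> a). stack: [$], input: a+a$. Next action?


no handle on stack; shift 'a'
Action: shift


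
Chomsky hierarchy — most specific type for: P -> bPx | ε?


Single nonterminal LHS, but b^n x^n is not regular
Classification: Type 2 (Context-Free)


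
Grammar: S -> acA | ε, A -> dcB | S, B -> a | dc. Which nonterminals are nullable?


A nonterminal is nullable iff some alternative derives ε (directly, or every symbol in it is nullable)
Nullable: {A, S}


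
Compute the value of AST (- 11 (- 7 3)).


Evaluate inner: (- 7 3) = 4
Evaluate root: (- 11 4) = 7
Result: 7


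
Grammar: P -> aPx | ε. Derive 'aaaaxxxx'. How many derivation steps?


Derivation: P => aPx => aaPxx => aaaPxxx => aaaaPxxxx => aaaaxxxx
Steps: 5


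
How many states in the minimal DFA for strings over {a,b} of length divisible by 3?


Track length mod 3: states 0..2, accept at 0
Minimal DFA: 3 states


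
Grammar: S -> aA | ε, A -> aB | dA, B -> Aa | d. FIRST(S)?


Per alternative of S: FIRST(aA) = {a}; FIRST(ε) = {ε}
FIRST(S) = {a, ε}


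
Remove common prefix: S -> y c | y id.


Common prefix: 'y'
Factored: S -> y S', S' -> c | id


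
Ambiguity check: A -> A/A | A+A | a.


'a/a+a' has two parse trees (no precedence encoded between / and +)
Ambiguous


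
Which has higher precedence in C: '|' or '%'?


'%' is multiplicative (level 10); '|' is bitwise OR (level 3)
Higher level binds tighter
'%' has higher precedence than '|'


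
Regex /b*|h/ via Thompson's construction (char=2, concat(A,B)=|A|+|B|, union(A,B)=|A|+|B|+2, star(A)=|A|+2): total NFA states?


Syntax tree has 2 char leaf(s), 1 union(s), 1 star(s)
chars contribute 2×2 = 4; each union adds +2; each star adds +2
Total: 4 + 2 + 2 = 8 states


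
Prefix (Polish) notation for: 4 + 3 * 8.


'*' binds tighter: tree is (+ 4 (* 3 8))
Prefix: + 4 * 3 8


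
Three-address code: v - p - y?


Break into single-operator statements:
t1 = v - p
t2 = t1 - y


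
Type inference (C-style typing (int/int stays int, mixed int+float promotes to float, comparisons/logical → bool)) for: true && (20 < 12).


Operand types: bool && bool
Rule: logical operators take bool operands and yield bool
Result type: bool


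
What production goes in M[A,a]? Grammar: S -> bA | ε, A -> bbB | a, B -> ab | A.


For [A, a]: 'a' ∈ FIRST(a)
Entry: A -> a
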